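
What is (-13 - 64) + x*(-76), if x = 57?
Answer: -4409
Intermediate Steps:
(-13 - 64) + x*(-76) = (-13 - 64) + 57*(-76) = -77 - 4332 = -4409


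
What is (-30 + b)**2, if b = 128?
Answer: 9604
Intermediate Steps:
(-30 + b)**2 = (-30 + 128)**2 = 98**2 = 9604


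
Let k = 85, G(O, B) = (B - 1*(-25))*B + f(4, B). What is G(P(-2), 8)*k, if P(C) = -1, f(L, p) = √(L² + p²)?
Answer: 22440 + 340*√5 ≈ 23200.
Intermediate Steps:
G(O, B) = √(16 + B²) + B*(25 + B) (G(O, B) = (B - 1*(-25))*B + √(4² + B²) = (B + 25)*B + √(16 + B²) = (25 + B)*B + √(16 + B²) = B*(25 + B) + √(16 + B²) = √(16 + B²) + B*(25 + B))
G(P(-2), 8)*k = (8² + √(16 + 8²) + 25*8)*85 = (64 + √(16 + 64) + 200)*85 = (64 + √80 + 200)*85 = (64 + 4*√5 + 200)*85 = (264 + 4*√5)*85 = 22440 + 340*√5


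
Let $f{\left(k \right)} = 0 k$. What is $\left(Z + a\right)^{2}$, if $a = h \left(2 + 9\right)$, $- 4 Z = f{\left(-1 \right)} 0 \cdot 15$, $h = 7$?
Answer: $5929$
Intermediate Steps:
$f{\left(k \right)} = 0$
$Z = 0$ ($Z = - \frac{0 \cdot 0 \cdot 15}{4} = - \frac{0 \cdot 0}{4} = \left(- \frac{1}{4}\right) 0 = 0$)
$a = 77$ ($a = 7 \left(2 + 9\right) = 7 \cdot 11 = 77$)
$\left(Z + a\right)^{2} = \left(0 + 77\right)^{2} = 77^{2} = 5929$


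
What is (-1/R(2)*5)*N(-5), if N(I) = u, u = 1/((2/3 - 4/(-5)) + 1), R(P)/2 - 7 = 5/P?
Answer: -75/703 ≈ -0.10669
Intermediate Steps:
R(P) = 14 + 10/P (R(P) = 14 + 2*(5/P) = 14 + 10/P)
u = 15/37 (u = 1/((2*(1/3) - 4*(-1/5)) + 1) = 1/((2/3 + 4/5) + 1) = 1/(22/15 + 1) = 1/(37/15) = 15/37 ≈ 0.40541)
N(I) = 15/37
(-1/R(2)*5)*N(-5) = (-1/(14 + 10/2)*5)*(15/37) = (-1/(14 + 10*(1/2))*5)*(15/37) = (-1/(14 + 5)*5)*(15/37) = (-1/19*5)*(15/37) = (-1*1/19*5)*(15/37) = -1/19*5*(15/37) = -5/19*15/37 = -75/703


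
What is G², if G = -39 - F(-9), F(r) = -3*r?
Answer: 4356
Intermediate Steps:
G = -66 (G = -39 - (-3)*(-9) = -39 - 1*27 = -39 - 27 = -66)
G² = (-66)² = 4356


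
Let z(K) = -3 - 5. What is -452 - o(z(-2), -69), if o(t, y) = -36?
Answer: -416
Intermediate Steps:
z(K) = -8
-452 - o(z(-2), -69) = -452 - 1*(-36) = -452 + 36 = -416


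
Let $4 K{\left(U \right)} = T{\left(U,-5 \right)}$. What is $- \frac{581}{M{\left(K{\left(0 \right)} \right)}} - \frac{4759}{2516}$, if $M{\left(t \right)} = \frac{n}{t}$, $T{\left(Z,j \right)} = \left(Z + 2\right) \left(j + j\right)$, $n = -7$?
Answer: $- \frac{1048899}{2516} \approx -416.89$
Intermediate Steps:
$T{\left(Z,j \right)} = 2 j \left(2 + Z\right)$ ($T{\left(Z,j \right)} = \left(2 + Z\right) 2 j = 2 j \left(2 + Z\right)$)
$K{\left(U \right)} = -5 - \frac{5 U}{2}$ ($K{\left(U \right)} = \frac{2 \left(-5\right) \left(2 + U\right)}{4} = \frac{-20 - 10 U}{4} = -5 - \frac{5 U}{2}$)
$M{\left(t \right)} = - \frac{7}{t}$
$- \frac{581}{M{\left(K{\left(0 \right)} \right)}} - \frac{4759}{2516} = - \frac{581}{\left(-7\right) \frac{1}{-5 - 0}} - \frac{4759}{2516} = - \frac{581}{\left(-7\right) \frac{1}{-5 + 0}} - \frac{4759}{2516} = - \frac{581}{\left(-7\right) \frac{1}{-5}} - \frac{4759}{2516} = - \frac{581}{\left(-7\right) \left(- \frac{1}{5}\right)} - \frac{4759}{2516} = - \frac{581}{\frac{7}{5}} - \frac{4759}{2516} = \left(-581\right) \frac{5}{7} - \frac{4759}{2516} = -415 - \frac{4759}{2516} = - \frac{1048899}{2516}$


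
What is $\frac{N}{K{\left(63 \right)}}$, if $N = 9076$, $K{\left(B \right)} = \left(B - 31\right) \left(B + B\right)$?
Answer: $\frac{2269}{1008} \approx 2.251$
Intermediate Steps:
$K{\left(B \right)} = 2 B \left(-31 + B\right)$ ($K{\left(B \right)} = \left(-31 + B\right) 2 B = 2 B \left(-31 + B\right)$)
$\frac{N}{K{\left(63 \right)}} = \frac{9076}{2 \cdot 63 \left(-31 + 63\right)} = \frac{9076}{2 \cdot 63 \cdot 32} = \frac{9076}{4032} = 9076 \cdot \frac{1}{4032} = \frac{2269}{1008}$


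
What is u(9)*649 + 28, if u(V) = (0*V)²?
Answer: 28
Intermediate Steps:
u(V) = 0 (u(V) = 0² = 0)
u(9)*649 + 28 = 0*649 + 28 = 0 + 28 = 28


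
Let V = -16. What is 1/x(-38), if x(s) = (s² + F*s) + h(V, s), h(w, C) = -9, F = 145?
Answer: -1/4075 ≈ -0.00024540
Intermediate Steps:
x(s) = -9 + s² + 145*s (x(s) = (s² + 145*s) - 9 = -9 + s² + 145*s)
1/x(-38) = 1/(-9 + (-38)² + 145*(-38)) = 1/(-9 + 1444 - 5510) = 1/(-4075) = -1/4075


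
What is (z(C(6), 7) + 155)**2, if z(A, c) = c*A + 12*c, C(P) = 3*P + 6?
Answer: 165649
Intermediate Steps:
C(P) = 6 + 3*P
z(A, c) = 12*c + A*c (z(A, c) = A*c + 12*c = 12*c + A*c)
(z(C(6), 7) + 155)**2 = (7*(12 + (6 + 3*6)) + 155)**2 = (7*(12 + (6 + 18)) + 155)**2 = (7*(12 + 24) + 155)**2 = (7*36 + 155)**2 = (252 + 155)**2 = 407**2 = 165649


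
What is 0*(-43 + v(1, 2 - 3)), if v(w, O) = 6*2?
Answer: 0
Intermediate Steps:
v(w, O) = 12
0*(-43 + v(1, 2 - 3)) = 0*(-43 + 12) = 0*(-31) = 0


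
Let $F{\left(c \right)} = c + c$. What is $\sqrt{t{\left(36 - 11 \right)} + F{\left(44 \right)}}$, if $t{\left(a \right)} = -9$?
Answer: $\sqrt{79} \approx 8.8882$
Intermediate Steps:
$F{\left(c \right)} = 2 c$
$\sqrt{t{\left(36 - 11 \right)} + F{\left(44 \right)}} = \sqrt{-9 + 2 \cdot 44} = \sqrt{-9 + 88} = \sqrt{79}$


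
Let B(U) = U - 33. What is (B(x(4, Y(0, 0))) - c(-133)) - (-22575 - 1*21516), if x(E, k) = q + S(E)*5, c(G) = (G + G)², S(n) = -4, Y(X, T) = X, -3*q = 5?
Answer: -80159/3 ≈ -26720.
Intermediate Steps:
q = -5/3 (q = -⅓*5 = -5/3 ≈ -1.6667)
c(G) = 4*G² (c(G) = (2*G)² = 4*G²)
x(E, k) = -65/3 (x(E, k) = -5/3 - 4*5 = -5/3 - 20 = -65/3)
B(U) = -33 + U
(B(x(4, Y(0, 0))) - c(-133)) - (-22575 - 1*21516) = ((-33 - 65/3) - 4*(-133)²) - (-22575 - 1*21516) = (-164/3 - 4*17689) - (-22575 - 21516) = (-164/3 - 1*70756) - 1*(-44091) = (-164/3 - 70756) + 44091 = -212432/3 + 44091 = -80159/3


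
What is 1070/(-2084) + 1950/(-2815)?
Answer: -707585/586646 ≈ -1.2062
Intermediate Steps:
1070/(-2084) + 1950/(-2815) = 1070*(-1/2084) + 1950*(-1/2815) = -535/1042 - 390/563 = -707585/586646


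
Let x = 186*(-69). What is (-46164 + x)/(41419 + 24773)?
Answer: -9833/11032 ≈ -0.89132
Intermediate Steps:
x = -12834
(-46164 + x)/(41419 + 24773) = (-46164 - 12834)/(41419 + 24773) = -58998/66192 = -58998*1/66192 = -9833/11032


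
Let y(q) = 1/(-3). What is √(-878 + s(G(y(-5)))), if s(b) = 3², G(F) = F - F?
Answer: I*√869 ≈ 29.479*I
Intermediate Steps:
y(q) = -⅓
G(F) = 0
s(b) = 9
√(-878 + s(G(y(-5)))) = √(-878 + 9) = √(-869) = I*√869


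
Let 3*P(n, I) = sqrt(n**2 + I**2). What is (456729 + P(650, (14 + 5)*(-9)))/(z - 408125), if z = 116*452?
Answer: -35133/27361 - sqrt(451741)/1067079 ≈ -1.2847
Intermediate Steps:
z = 52432
P(n, I) = sqrt(I**2 + n**2)/3 (P(n, I) = sqrt(n**2 + I**2)/3 = sqrt(I**2 + n**2)/3)
(456729 + P(650, (14 + 5)*(-9)))/(z - 408125) = (456729 + sqrt(((14 + 5)*(-9))**2 + 650**2)/3)/(52432 - 408125) = (456729 + sqrt((19*(-9))**2 + 422500)/3)/(-355693) = (456729 + sqrt((-171)**2 + 422500)/3)*(-1/355693) = (456729 + sqrt(29241 + 422500)/3)*(-1/355693) = (456729 + sqrt(451741)/3)*(-1/355693) = -35133/27361 - sqrt(451741)/1067079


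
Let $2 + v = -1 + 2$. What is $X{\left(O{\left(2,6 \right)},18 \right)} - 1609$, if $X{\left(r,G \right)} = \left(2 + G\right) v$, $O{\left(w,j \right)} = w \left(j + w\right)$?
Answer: $-1629$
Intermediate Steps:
$v = -1$ ($v = -2 + \left(-1 + 2\right) = -2 + 1 = -1$)
$X{\left(r,G \right)} = -2 - G$ ($X{\left(r,G \right)} = \left(2 + G\right) \left(-1\right) = -2 - G$)
$X{\left(O{\left(2,6 \right)},18 \right)} - 1609 = \left(-2 - 18\right) - 1609 = -20 - 1609 = -1629$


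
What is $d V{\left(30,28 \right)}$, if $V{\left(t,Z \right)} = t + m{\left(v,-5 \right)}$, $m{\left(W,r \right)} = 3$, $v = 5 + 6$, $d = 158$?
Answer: $5214$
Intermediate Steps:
$v = 11$
$V{\left(t,Z \right)} = 3 + t$ ($V{\left(t,Z \right)} = t + 3 = 3 + t$)
$d V{\left(30,28 \right)} = 158 \left(3 + 30\right) = 158 \cdot 33 = 5214$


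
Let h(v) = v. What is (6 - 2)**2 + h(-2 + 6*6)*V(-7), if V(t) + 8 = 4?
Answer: -120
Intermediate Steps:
V(t) = -4 (V(t) = -8 + 4 = -4)
(6 - 2)**2 + h(-2 + 6*6)*V(-7) = (6 - 2)**2 + (-2 + 6*6)*(-4) = 4**2 + (-2 + 36)*(-4) = 16 + 34*(-4) = 16 - 136 = -120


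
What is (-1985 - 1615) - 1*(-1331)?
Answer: -2269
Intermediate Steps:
(-1985 - 1615) - 1*(-1331) = -3600 + 1331 = -2269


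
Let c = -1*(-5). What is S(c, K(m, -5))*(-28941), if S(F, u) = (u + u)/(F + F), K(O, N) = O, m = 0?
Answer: 0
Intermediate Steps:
c = 5
S(F, u) = u/F (S(F, u) = (2*u)/((2*F)) = (2*u)*(1/(2*F)) = u/F)
S(c, K(m, -5))*(-28941) = (0/5)*(-28941) = (0*(⅕))*(-28941) = 0*(-28941) = 0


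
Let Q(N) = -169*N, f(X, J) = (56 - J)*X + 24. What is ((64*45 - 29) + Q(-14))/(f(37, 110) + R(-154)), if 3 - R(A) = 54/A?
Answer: -133903/50580 ≈ -2.6474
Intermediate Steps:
f(X, J) = 24 + X*(56 - J) (f(X, J) = X*(56 - J) + 24 = 24 + X*(56 - J))
R(A) = 3 - 54/A
((64*45 - 29) + Q(-14))/(f(37, 110) + R(-154)) = ((64*45 - 29) - 169*(-14))/((24 + 56*37 - 1*110*37) + (3 - 54/(-154))) = ((2880 - 29) + 2366)/((24 + 2072 - 4070) + (3 - 54*(-1/154))) = (2851 + 2366)/(-1974 + (3 + 27/77)) = 5217/(-1974 + 258/77) = 5217/(-151740/77) = 5217*(-77/151740) = -133903/50580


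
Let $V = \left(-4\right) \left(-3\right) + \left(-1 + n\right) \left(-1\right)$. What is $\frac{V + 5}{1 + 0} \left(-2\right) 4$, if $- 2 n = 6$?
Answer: $-168$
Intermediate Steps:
$n = -3$ ($n = \left(- \frac{1}{2}\right) 6 = -3$)
$V = 16$ ($V = \left(-4\right) \left(-3\right) + \left(-1 - 3\right) \left(-1\right) = 12 - -4 = 12 + 4 = 16$)
$\frac{V + 5}{1 + 0} \left(-2\right) 4 = \frac{16 + 5}{1 + 0} \left(-2\right) 4 = \frac{21}{1} \left(-2\right) 4 = 21 \cdot 1 \left(-2\right) 4 = 21 \left(-2\right) 4 = \left(-42\right) 4 = -168$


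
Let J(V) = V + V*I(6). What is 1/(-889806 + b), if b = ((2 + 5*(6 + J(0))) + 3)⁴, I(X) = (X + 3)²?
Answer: 1/610819 ≈ 1.6371e-6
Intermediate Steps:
I(X) = (3 + X)²
J(V) = 82*V (J(V) = V + V*(3 + 6)² = V + V*9² = V + V*81 = V + 81*V = 82*V)
b = 1500625 (b = ((2 + 5*(6 + 82*0)) + 3)⁴ = ((2 + 5*(6 + 0)) + 3)⁴ = ((2 + 5*6) + 3)⁴ = ((2 + 30) + 3)⁴ = (32 + 3)⁴ = 35⁴ = 1500625)
1/(-889806 + b) = 1/(-889806 + 1500625) = 1/610819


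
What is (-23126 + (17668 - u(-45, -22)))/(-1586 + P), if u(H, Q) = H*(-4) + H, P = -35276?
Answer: 799/5266 ≈ 0.15173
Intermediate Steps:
u(H, Q) = -3*H (u(H, Q) = -4*H + H = -3*H)
(-23126 + (17668 - u(-45, -22)))/(-1586 + P) = (-23126 + (17668 - (-3)*(-45)))/(-1586 - 35276) = (-23126 + (17668 - 1*135))/(-36862) = (-23126 + (17668 - 135))*(-1/36862) = (-23126 + 17533)*(-1/36862) = -5593*(-1/36862) = 799/5266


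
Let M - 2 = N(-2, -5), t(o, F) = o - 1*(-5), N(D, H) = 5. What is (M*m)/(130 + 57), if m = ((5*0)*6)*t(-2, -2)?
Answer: 0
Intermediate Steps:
t(o, F) = 5 + o (t(o, F) = o + 5 = 5 + o)
M = 7 (M = 2 + 5 = 7)
m = 0 (m = ((5*0)*6)*(5 - 2) = (0*6)*3 = 0*3 = 0)
(M*m)/(130 + 57) = (7*0)/(130 + 57) = 0/187 = 0*(1/187) = 0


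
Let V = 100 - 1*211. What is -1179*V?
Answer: 130869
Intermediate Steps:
V = -111 (V = 100 - 211 = -111)
-1179*V = -1179*(-111) = 130869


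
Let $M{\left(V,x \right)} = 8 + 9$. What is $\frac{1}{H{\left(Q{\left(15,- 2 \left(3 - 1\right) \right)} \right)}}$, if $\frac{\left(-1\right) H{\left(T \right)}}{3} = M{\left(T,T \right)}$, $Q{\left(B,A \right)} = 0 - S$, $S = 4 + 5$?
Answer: $- \frac{1}{51} \approx -0.019608$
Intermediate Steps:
$S = 9$
$M{\left(V,x \right)} = 17$
$Q{\left(B,A \right)} = -9$ ($Q{\left(B,A \right)} = 0 - 9 = -9$)
$H{\left(T \right)} = -51$ ($H{\left(T \right)} = \left(-3\right) 17 = -51$)
$\frac{1}{H{\left(Q{\left(15,- 2 \left(3 - 1\right) \right)} \right)}} = \frac{1}{-51} = - \frac{1}{51}$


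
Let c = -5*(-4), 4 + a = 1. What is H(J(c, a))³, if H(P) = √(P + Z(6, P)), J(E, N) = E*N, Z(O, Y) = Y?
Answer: -240*I*√30 ≈ -1314.5*I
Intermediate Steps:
a = -3 (a = -4 + 1 = -3)
c = 20
H(P) = √2*√P (H(P) = √(P + P) = √(2*P) = √2*√P)
H(J(c, a))³ = (√2*√(20*(-3)))³ = (√2*√(-60))³ = (√2*(2*I*√15))³ = (2*I*√30)³ = -240*I*√30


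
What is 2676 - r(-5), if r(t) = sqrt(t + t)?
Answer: 2676 - I*sqrt(10) ≈ 2676.0 - 3.1623*I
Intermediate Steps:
r(t) = sqrt(2)*sqrt(t) (r(t) = sqrt(2*t) = sqrt(2)*sqrt(t))
2676 - r(-5) = 2676 - sqrt(2)*sqrt(-5) = 2676 - sqrt(2)*I*sqrt(5) = 2676 - I*sqrt(10)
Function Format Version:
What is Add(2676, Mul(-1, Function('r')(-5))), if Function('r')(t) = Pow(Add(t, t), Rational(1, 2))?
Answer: Add(2676, Mul(-1, I, Pow(10, Rational(1, 2)))) ≈ Add(2676.0, Mul(-3.1623, I))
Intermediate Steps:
Function('r')(t) = Mul(Pow(2, Rational(1, 2)), Pow(t, Rational(1, 2))) (Function('r')(t) = Pow(Mul(2, t), Rational(1, 2)) = Mul(Pow(2, Rational(1, 2)), Pow(t, Rational(1, 2))))
Add(2676, Mul(-1, Function('r')(-5))) = Add(2676, Mul(-1, Mul(Pow(2, Rational(1, 2)), Pow(-5, Rational(1, 2))))) = Add(2676, Mul(-1, Mul(Pow(2, Rational(1, 2)), Mul(I, Pow(5, Rational(1, 2)))))) = Add(2676, Mul(-1, Mul(I, Pow(10, Rational(1, 2))))) = Add(2676, Mul(-1, I, Pow(10, Rational(1, 2))))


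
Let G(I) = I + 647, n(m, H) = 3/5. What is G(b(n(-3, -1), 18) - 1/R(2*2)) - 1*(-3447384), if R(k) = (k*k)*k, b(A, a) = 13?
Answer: 220674815/64 ≈ 3.4480e+6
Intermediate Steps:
n(m, H) = 3/5 (n(m, H) = 3*(1/5) = 3/5)
R(k) = k**3 (R(k) = k**2*k = k**3)
G(I) = 647 + I
G(b(n(-3, -1), 18) - 1/R(2*2)) - 1*(-3447384) = (647 + (13 - 1/((2*2)**3))) - 1*(-3447384) = (647 + (13 - 1/(4**3))) + 3447384 = (647 + (13 - 1/64)) + 3447384 = (647 + 831/64) + 3447384 = 42239/64 + 3447384 = 220674815/64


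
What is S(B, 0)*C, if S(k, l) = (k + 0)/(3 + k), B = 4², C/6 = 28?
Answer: 2688/19 ≈ 141.47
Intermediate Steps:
C = 168 (C = 6*28 = 168)
B = 16
S(k, l) = k/(3 + k)
S(B, 0)*C = (16/(3 + 16))*168 = (16/19)*168 = 2688/19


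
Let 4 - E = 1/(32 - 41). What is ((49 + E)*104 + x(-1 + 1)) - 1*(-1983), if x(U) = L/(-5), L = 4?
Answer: 337759/45 ≈ 7505.8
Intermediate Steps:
E = 37/9 (E = 4 - 1/(32 - 41) = 4 - 1/(-9) = 4 - 1*(-⅑) = 4 + ⅑ = 37/9 ≈ 4.1111)
x(U) = -⅘ (x(U) = 4/(-5) = 4*(-⅕) = -⅘)
((49 + E)*104 + x(-1 + 1)) - 1*(-1983) = ((49 + 37/9)*104 - ⅘) - 1*(-1983) = ((478/9)*104 - ⅘) + 1983 = (49712/9 - ⅘) + 1983 = 248524/45 + 1983 = 337759/45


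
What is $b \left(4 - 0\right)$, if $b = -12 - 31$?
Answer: $-172$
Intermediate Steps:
$b = -43$
$b \left(4 - 0\right) = - 43 \left(4 - 0\right) = - 43 \left(4 + 0\right) = \left(-43\right) 4 = -172$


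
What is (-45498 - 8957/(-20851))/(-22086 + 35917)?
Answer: -948669841/288390181 ≈ -3.2895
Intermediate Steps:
(-45498 - 8957/(-20851))/(-22086 + 35917) = (-45498 - 8957*(-1/20851))/13831 = (-45498 + 8957/20851)*(1/13831) = -948669841/20851*1/13831 = -948669841/288390181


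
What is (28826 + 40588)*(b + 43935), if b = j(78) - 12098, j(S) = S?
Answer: 2215347810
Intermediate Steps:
b = -12020 (b = 78 - 12098 = -12020)
(28826 + 40588)*(b + 43935) = (28826 + 40588)*(-12020 + 43935) = 69414*31915 = 2215347810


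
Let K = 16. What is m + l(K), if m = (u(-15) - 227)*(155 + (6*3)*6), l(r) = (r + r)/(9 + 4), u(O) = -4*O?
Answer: -570941/13 ≈ -43919.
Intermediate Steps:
l(r) = 2*r/13 (l(r) = (2*r)/13 = (2*r)*(1/13) = 2*r/13)
m = -43921 (m = (-4*(-15) - 227)*(155 + (6*3)*6) = (60 - 227)*(155 + 18*6) = -167*(155 + 108) = -167*263 = -43921)
m + l(K) = -43921 + (2/13)*16 = -43921 + 32/13 = -570941/13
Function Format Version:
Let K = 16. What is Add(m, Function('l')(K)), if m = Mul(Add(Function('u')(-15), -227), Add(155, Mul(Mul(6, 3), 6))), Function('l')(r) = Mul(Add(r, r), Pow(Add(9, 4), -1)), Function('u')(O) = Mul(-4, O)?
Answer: Rational(-570941, 13) ≈ -43919.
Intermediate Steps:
Function('l')(r) = Mul(Rational(2, 13), r) (Function('l')(r) = Mul(Mul(2, r), Pow(13, -1)) = Mul(Mul(2, r), Rational(1, 13)) = Mul(Rational(2, 13), r))
m = -43921 (m = Mul(Add(Mul(-4, -15), -227), Add(155, Mul(Mul(6, 3), 6))) = Mul(Add(60, -227), Add(155, Mul(18, 6))) = Mul(-167, Add(155, 108)) = Mul(-167, 263) = -43921)
Add(m, Function('l')(K)) = Add(-43921, Mul(Rational(2, 13), 16)) = Add(-43921, Rational(32, 13)) = Rational(-570941, 13)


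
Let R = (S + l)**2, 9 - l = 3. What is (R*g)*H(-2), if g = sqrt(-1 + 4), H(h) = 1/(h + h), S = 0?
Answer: -9*sqrt(3) ≈ -15.588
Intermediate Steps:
l = 6 (l = 9 - 1*3 = 9 - 3 = 6)
H(h) = 1/(2*h)
R = 36 (R = (0 + 6)**2 = 6**2 = 36)
g = sqrt(3) ≈ 1.7320
(R*g)*H(-2) = (36*sqrt(3))*((1/2)/(-2)) = (36*sqrt(3))*((1/2)*(-1/2)) = (36*sqrt(3))*(-1/4) = -9*sqrt(3)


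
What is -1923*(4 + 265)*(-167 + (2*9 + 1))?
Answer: 76558476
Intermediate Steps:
-1923*(4 + 265)*(-167 + (2*9 + 1)) = -517287*(-167 + (18 + 1)) = -517287*(-167 + 19) = -517287*(-148) = -1923*(-39812) = 76558476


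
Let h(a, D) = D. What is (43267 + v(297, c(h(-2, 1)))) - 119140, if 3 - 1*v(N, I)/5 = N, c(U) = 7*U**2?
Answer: -77343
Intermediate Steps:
v(N, I) = 15 - 5*N
(43267 + v(297, c(h(-2, 1)))) - 119140 = (43267 + (15 - 5*297)) - 119140 = (43267 + (15 - 1485)) - 119140 = (43267 - 1470) - 119140 = 41797 - 119140 = -77343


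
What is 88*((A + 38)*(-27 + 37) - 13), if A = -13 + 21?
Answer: 39336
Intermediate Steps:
A = 8
88*((A + 38)*(-27 + 37) - 13) = 88*((8 + 38)*(-27 + 37) - 13) = 88*(46*10 - 13) = 88*(460 - 13) = 88*447 = 39336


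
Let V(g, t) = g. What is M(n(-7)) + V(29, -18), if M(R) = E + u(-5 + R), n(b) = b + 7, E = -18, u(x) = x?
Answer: 6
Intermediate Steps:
n(b) = 7 + b
M(R) = -23 + R (M(R) = -18 + (-5 + R) = -23 + R)
M(n(-7)) + V(29, -18) = (-23 + (7 - 7)) + 29 = (-23 + 0) + 29 = -23 + 29 = 6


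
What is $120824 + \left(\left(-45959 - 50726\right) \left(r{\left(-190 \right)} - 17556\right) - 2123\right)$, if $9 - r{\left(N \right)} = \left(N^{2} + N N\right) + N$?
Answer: $8658937246$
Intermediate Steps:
$r{\left(N \right)} = 9 - N - 2 N^{2}$ ($r{\left(N \right)} = 9 - \left(\left(N^{2} + N N\right) + N\right) = 9 - \left(\left(N^{2} + N^{2}\right) + N\right) = 9 - \left(2 N^{2} + N\right) = 9 - \left(N + 2 N^{2}\right) = 9 - N - 2 N^{2}$)
$120824 + \left(\left(-45959 - 50726\right) \left(r{\left(-190 \right)} - 17556\right) - 2123\right) = 120824 - \left(2123 - \left(-45959 - 50726\right) \left(\left(9 - -190 - 2 \left(-190\right)^{2}\right) - 17556\right)\right) = 120824 - \left(2123 + 96685 \left(\left(9 + 190 - 72200\right) - 17556\right)\right) = 120824 - \left(2123 + 96685 \left(-72001 - 17556\right)\right) = 120824 - -8658816422 = 120824 + \left(8658818545 - 2123\right) = 120824 + 8658816422 = 8658937246$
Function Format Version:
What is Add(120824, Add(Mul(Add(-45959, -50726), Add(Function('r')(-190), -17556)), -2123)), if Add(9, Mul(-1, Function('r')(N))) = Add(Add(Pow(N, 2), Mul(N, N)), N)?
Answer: 8658937246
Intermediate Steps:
Function('r')(N) = Add(9, Mul(-1, N), Mul(-2, Pow(N, 2))) (Function('r')(N) = Add(9, Mul(-1, Add(Add(Pow(N, 2), Mul(N, N)), N))) = Add(9, Mul(-1, Add(Add(Pow(N, 2), Pow(N, 2)), N))) = Add(9, Mul(-1, Add(Mul(2, Pow(N, 2)), N))) = Add(9, Mul(-1, Add(N, Mul(2, Pow(N, 2))))) = Add(9, Add(Mul(-1, N), Mul(-2, Pow(N, 2)))) = Add(9, Mul(-1, N), Mul(-2, Pow(N, 2))))
Add(120824, Add(Mul(Add(-45959, -50726), Add(Function('r')(-190), -17556)), -2123)) = Add(120824, Add(Mul(Add(-45959, -50726), Add(Add(9, Mul(-1, -190), Mul(-2, Pow(-190, 2))), -17556)), -2123)) = Add(120824, Add(Mul(-96685, Add(Add(9, 190, Mul(-2, 36100)), -17556)), -2123)) = Add(120824, Add(Mul(-96685, Add(Add(9, 190, -72200), -17556)), -2123)) = Add(120824, Add(Mul(-96685, Add(-72001, -17556)), -2123)) = Add(120824, Add(Mul(-96685, -89557), -2123)) = Add(120824, Add(8658818545, -2123)) = Add(120824, 8658816422) = 8658937246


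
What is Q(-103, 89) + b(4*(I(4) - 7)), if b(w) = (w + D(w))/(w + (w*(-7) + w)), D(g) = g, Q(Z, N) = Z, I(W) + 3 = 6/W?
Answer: -517/5 ≈ -103.40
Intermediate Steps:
I(W) = -3 + 6/W
b(w) = -2/5 (b(w) = (w + w)/(w + (w*(-7) + w)) = (2*w)/(w + (-7*w + w)) = (2*w)/(w - 6*w) = (2*w)/((-5*w)) = (2*w)*(-1/(5*w)) = -2/5)
Q(-103, 89) + b(4*(I(4) - 7)) = -103 - 2/5 = -517/5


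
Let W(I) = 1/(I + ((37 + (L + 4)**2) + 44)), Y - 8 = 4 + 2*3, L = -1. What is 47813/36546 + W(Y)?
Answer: 866725/657828 ≈ 1.3176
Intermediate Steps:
Y = 18 (Y = 8 + (4 + 2*3) = 8 + (4 + 6) = 8 + 10 = 18)
W(I) = 1/(90 + I) (W(I) = 1/(I + ((37 + (-1 + 4)**2) + 44)) = 1/(I + ((37 + 3**2) + 44)) = 1/(I + ((37 + 9) + 44)) = 1/(I + (46 + 44)) = 1/(I + 90) = 1/(90 + I))
47813/36546 + W(Y) = 47813/36546 + 1/(90 + 18) = 47813*(1/36546) + 1/108 = 47813/36546 + 1/108 = 866725/657828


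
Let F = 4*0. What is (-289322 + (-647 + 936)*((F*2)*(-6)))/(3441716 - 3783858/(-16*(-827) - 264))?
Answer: -1875963848/22314194615 ≈ -0.084070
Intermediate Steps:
F = 0
(-289322 + (-647 + 936)*((F*2)*(-6)))/(3441716 - 3783858/(-16*(-827) - 264)) = (-289322 + (-647 + 936)*((0*2)*(-6)))/(3441716 - 3783858/(-16*(-827) - 264)) = (-289322 + 289*(0*(-6)))/(3441716 - 3783858/(13232 - 264)) = (-289322 + 289*0)/(3441716 - 3783858/12968) = (-289322 + 0)/(3441716 - 3783858*1/12968) = -289322/(3441716 - 1891929/6484) = -289322/22314194615/6484 = -289322*6484/22314194615 = -1875963848/22314194615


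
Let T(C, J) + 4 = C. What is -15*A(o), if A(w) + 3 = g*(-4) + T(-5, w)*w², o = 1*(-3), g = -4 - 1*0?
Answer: 1020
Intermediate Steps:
T(C, J) = -4 + C
g = -4 (g = -4 + 0 = -4)
o = -3
A(w) = 13 - 9*w² (A(w) = -3 + (-4*(-4) + (-4 - 5)*w²) = -3 + (16 - 9*w²) = 13 - 9*w²)
-15*A(o) = -15*(13 - 9*(-3)²) = -15*(13 - 9*9) = -15*(13 - 81) = -15*(-68) = 1020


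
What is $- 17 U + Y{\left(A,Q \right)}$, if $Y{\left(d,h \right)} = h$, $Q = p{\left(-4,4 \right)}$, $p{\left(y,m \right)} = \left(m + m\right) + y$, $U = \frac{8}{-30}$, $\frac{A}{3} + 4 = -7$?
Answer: $\frac{128}{15} \approx 8.5333$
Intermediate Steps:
$A = -33$ ($A = -12 + 3 \left(-7\right) = -12 - 21 = -33$)
$U = - \frac{4}{15}$ ($U = 8 \left(- \frac{1}{30}\right) = - \frac{4}{15} \approx -0.26667$)
$p{\left(y,m \right)} = y + 2 m$ ($p{\left(y,m \right)} = 2 m + y = y + 2 m$)
$Q = 4$ ($Q = -4 + 2 \cdot 4 = -4 + 8 = 4$)
$- 17 U + Y{\left(A,Q \right)} = \left(-17\right) \left(- \frac{4}{15}\right) + 4 = \frac{68}{15} + 4 = \frac{128}{15}$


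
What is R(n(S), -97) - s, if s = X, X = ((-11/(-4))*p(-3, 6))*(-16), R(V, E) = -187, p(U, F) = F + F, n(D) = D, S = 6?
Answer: 341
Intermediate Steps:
p(U, F) = 2*F
X = -528 (X = ((-11/(-4))*(2*6))*(-16) = (-11*(-1/4)*12)*(-16) = ((11/4)*12)*(-16) = 33*(-16) = -528)
s = -528
R(n(S), -97) - s = -187 - 1*(-528) = -187 + 528 = 341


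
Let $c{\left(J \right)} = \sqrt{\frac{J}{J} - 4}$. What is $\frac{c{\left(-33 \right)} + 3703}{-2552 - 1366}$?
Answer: $- \frac{3703}{3918} - \frac{i \sqrt{3}}{3918} \approx -0.94512 - 0.00044208 i$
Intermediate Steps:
$c{\left(J \right)} = i \sqrt{3}$ ($c{\left(J \right)} = \sqrt{1 - 4} = \sqrt{-3} = i \sqrt{3}$)
$\frac{c{\left(-33 \right)} + 3703}{-2552 - 1366} = \frac{i \sqrt{3} + 3703}{-2552 - 1366} = \frac{3703 + i \sqrt{3}}{-3918} = \left(3703 + i \sqrt{3}\right) \left(- \frac{1}{3918}\right) = - \frac{3703}{3918} - \frac{i \sqrt{3}}{3918}$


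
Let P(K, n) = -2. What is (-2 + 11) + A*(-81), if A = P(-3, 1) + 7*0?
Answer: 171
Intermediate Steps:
A = -2 (A = -2 + 7*0 = -2 + 0 = -2)
(-2 + 11) + A*(-81) = (-2 + 11) - 2*(-81) = 9 + 162 = 171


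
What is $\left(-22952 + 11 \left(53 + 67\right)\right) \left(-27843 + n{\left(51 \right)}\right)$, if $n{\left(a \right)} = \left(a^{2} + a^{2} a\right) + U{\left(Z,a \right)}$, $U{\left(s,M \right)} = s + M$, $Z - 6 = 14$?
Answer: $-2325007360$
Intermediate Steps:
$Z = 20$ ($Z = 6 + 14 = 20$)
$U{\left(s,M \right)} = M + s$
$n{\left(a \right)} = 20 + a + a^{2} + a^{3}$ ($n{\left(a \right)} = \left(a^{2} + a^{2} a\right) + \left(a + 20\right) = \left(a^{2} + a^{3}\right) + \left(20 + a\right) = 20 + a + a^{2} + a^{3}$)
$\left(-22952 + 11 \left(53 + 67\right)\right) \left(-27843 + n{\left(51 \right)}\right) = \left(-22952 + 11 \left(53 + 67\right)\right) \left(-27843 + \left(20 + 51 + 51^{2} + 51^{3}\right)\right) = \left(-22952 + 11 \cdot 120\right) \left(-27843 + \left(20 + 51 + 2601 + 132651\right)\right) = \left(-22952 + 1320\right) \left(-27843 + 135323\right) = \left(-21632\right) 107480 = -2325007360$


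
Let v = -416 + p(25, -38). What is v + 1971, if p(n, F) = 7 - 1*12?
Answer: 1550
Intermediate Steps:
p(n, F) = -5 (p(n, F) = 7 - 12 = -5)
v = -421 (v = -416 - 5 = -421)
v + 1971 = -421 + 1971 = 1550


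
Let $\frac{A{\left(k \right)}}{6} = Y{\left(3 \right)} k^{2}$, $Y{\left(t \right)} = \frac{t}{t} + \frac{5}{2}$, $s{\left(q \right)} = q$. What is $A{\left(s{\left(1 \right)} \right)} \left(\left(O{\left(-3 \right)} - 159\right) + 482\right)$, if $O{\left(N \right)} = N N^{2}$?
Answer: $6216$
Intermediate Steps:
$O{\left(N \right)} = N^{3}$
$Y{\left(t \right)} = \frac{7}{2}$ ($Y{\left(t \right)} = 1 + 5 \cdot \frac{1}{2} = 1 + \frac{5}{2} = \frac{7}{2}$)
$A{\left(k \right)} = 21 k^{2}$ ($A{\left(k \right)} = 6 \frac{7 k^{2}}{2} = 21 k^{2}$)
$A{\left(s{\left(1 \right)} \right)} \left(\left(O{\left(-3 \right)} - 159\right) + 482\right) = 21 \cdot 1^{2} \left(\left(\left(-3\right)^{3} - 159\right) + 482\right) = 21 \cdot 1 \left(\left(-27 - 159\right) + 482\right) = 21 \left(-186 + 482\right) = 21 \cdot 296 = 6216$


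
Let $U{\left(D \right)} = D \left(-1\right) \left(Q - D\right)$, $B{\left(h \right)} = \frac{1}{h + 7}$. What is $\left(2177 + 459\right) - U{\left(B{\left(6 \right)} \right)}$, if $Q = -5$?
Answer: $\frac{445418}{169} \approx 2635.6$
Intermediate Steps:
$B{\left(h \right)} = \frac{1}{7 + h}$
$U{\left(D \right)} = - D \left(-5 - D\right)$ ($U{\left(D \right)} = D \left(-1\right) \left(-5 - D\right) = - D \left(-5 - D\right)$)
$\left(2177 + 459\right) - U{\left(B{\left(6 \right)} \right)} = \left(2177 + 459\right) - \frac{5 + \frac{1}{7 + 6}}{7 + 6} = 2636 - \frac{5 + \frac{1}{13}}{13} = 2636 - \frac{1}{13} \cdot \frac{66}{13} = 2636 - \frac{66}{169} = \frac{445418}{169}$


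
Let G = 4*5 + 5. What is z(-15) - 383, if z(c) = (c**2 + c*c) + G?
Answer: 92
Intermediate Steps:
G = 25 (G = 20 + 5 = 25)
z(c) = 25 + 2*c**2 (z(c) = (c**2 + c*c) + 25 = (c**2 + c**2) + 25 = 2*c**2 + 25 = 25 + 2*c**2)
z(-15) - 383 = (25 + 2*(-15)**2) - 383 = (25 + 2*225) - 383 = (25 + 450) - 383 = 475 - 383 = 92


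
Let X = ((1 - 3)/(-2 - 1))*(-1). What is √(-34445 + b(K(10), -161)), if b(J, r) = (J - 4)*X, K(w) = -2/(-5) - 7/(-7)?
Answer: I*√7749735/15 ≈ 185.59*I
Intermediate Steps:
K(w) = 7/5 (K(w) = -2*(-⅕) - 7*(-⅐) = ⅖ + 1 = 7/5)
X = -⅔ (X = -2/(-3)*(-1) = -2*(-⅓)*(-1) = (⅔)*(-1) = -⅔ ≈ -0.66667)
b(J, r) = 8/3 - 2*J/3 (b(J, r) = (J - 4)*(-⅔) = (-4 + J)*(-⅔) = 8/3 - 2*J/3)
√(-34445 + b(K(10), -161)) = √(-34445 + (8/3 - ⅔*7/5)) = √(-34445 + (8/3 - 14/15)) = √(-34445 + 26/15) = √(-516649/15) = I*√7749735/15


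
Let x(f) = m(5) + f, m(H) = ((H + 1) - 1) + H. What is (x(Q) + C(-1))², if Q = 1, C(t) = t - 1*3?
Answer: 49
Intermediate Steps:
C(t) = -3 + t (C(t) = t - 3 = -3 + t)
m(H) = 2*H (m(H) = ((1 + H) - 1) + H = H + H = 2*H)
x(f) = 10 + f (x(f) = 2*5 + f = 10 + f)
(x(Q) + C(-1))² = ((10 + 1) + (-3 - 1))² = (11 - 4)² = 7² = 49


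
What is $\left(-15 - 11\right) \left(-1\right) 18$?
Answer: $468$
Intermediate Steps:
$\left(-15 - 11\right) \left(-1\right) 18 = \left(-26\right) \left(-1\right) 18 = 26 \cdot 18 = 468$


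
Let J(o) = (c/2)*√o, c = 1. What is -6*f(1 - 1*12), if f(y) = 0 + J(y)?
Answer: -3*I*√11 ≈ -9.9499*I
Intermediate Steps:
J(o) = √o/2 (J(o) = (1/2)*√o = (1*(½))*√o = √o/2)
f(y) = √y/2 (f(y) = 0 + √y/2 = √y/2)
-6*f(1 - 1*12) = -3*√(1 - 1*12) = -3*√(1 - 12) = -3*√(-11) = -3*I*√11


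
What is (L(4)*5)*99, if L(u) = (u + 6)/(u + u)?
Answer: 2475/4 ≈ 618.75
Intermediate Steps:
L(u) = (6 + u)/(2*u) (L(u) = (6 + u)/((2*u)) = (6 + u)*(1/(2*u)) = (6 + u)/(2*u))
(L(4)*5)*99 = (((½)*(6 + 4)/4)*5)*99 = (((½)*(¼)*10)*5)*99 = ((5/4)*5)*99 = (25/4)*99 = 2475/4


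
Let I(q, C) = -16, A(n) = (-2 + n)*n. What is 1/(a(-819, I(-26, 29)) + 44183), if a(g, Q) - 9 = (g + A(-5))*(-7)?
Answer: 1/49680 ≈ 2.0129e-5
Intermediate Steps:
A(n) = n*(-2 + n)
a(g, Q) = -236 - 7*g (a(g, Q) = 9 + (g - 5*(-2 - 5))*(-7) = 9 + (g - 5*(-7))*(-7) = 9 + (g + 35)*(-7) = 9 + (35 + g)*(-7) = 9 + (-245 - 7*g) = -236 - 7*g)
1/(a(-819, I(-26, 29)) + 44183) = 1/((-236 - 7*(-819)) + 44183) = 1/((-236 + 5733) + 44183) = 1/(5497 + 44183) = 1/49680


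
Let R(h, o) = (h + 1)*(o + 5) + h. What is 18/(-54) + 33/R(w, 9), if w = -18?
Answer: -355/768 ≈ -0.46224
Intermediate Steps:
R(h, o) = h + (1 + h)*(5 + o) (R(h, o) = (1 + h)*(5 + o) + h = h + (1 + h)*(5 + o))
18/(-54) + 33/R(w, 9) = 18/(-54) + 33/(5 + 9 + 6*(-18) - 18*9) = 18*(-1/54) + 33/(5 + 9 - 108 - 162) = -⅓ + 33/(-256) = -⅓ + 33*(-1/256) = -⅓ - 33/256 = -355/768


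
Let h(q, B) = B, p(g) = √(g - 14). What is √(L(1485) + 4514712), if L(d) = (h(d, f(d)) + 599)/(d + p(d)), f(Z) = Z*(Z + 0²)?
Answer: 2*√(1676638286 + 1128678*√1471)/√(1485 + √1471) ≈ 2125.1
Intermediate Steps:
p(g) = √(-14 + g)
f(Z) = Z² (f(Z) = Z*(Z + 0) = Z*Z = Z²)
L(d) = (599 + d²)/(d + √(-14 + d)) (L(d) = (d² + 599)/(d + √(-14 + d)) = (599 + d²)/(d + √(-14 + d)))
√(L(1485) + 4514712) = √((599 + 1485²)/(1485 + √(-14 + 1485)) + 4514712) = √((599 + 2205225)/(1485 + √1471) + 4514712) = √(2205824/(1485 + √1471) + 4514712) = √(4514712 + 2205824/(1485 + √1471))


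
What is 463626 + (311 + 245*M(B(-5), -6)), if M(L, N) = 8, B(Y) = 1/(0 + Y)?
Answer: 465897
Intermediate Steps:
B(Y) = 1/Y
463626 + (311 + 245*M(B(-5), -6)) = 463626 + (311 + 245*8) = 463626 + (311 + 1960) = 463626 + 2271 = 465897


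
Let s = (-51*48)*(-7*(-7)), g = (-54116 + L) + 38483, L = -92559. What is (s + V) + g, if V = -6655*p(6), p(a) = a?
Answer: -268074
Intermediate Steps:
g = -108192 (g = (-54116 - 92559) + 38483 = -146675 + 38483 = -108192)
s = -119952 (s = -2448*49 = -119952)
V = -39930 (V = -6655*6 = -39930)
(s + V) + g = (-119952 - 39930) - 108192 = -159882 - 108192 = -268074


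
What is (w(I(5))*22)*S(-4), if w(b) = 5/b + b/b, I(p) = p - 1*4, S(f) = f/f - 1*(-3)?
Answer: 528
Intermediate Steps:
S(f) = 4 (S(f) = 1 + 3 = 4)
I(p) = -4 + p (I(p) = p - 4 = -4 + p)
w(b) = 1 + 5/b (w(b) = 5/b + 1 = 1 + 5/b)
(w(I(5))*22)*S(-4) = (((5 + (-4 + 5))/(-4 + 5))*22)*4 = (((5 + 1)/1)*22)*4 = ((1*6)*22)*4 = (6*22)*4 = 132*4 = 528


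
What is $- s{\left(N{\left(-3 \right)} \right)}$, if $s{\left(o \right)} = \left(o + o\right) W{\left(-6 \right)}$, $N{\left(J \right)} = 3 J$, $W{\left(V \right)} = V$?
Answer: $-108$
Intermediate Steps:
$s{\left(o \right)} = - 12 o$ ($s{\left(o \right)} = \left(o + o\right) \left(-6\right) = 2 o \left(-6\right) = - 12 o$)
$- s{\left(N{\left(-3 \right)} \right)} = - \left(-12\right) 3 \left(-3\right) = - \left(-12\right) \left(-9\right) = \left(-1\right) 108 = -108$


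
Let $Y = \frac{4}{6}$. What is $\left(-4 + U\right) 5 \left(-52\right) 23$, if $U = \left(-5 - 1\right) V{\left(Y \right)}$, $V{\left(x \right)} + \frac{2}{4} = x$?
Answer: $29900$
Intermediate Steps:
$Y = \frac{2}{3}$ ($Y = 4 \cdot \frac{1}{6} = \frac{2}{3} \approx 0.66667$)
$V{\left(x \right)} = - \frac{1}{2} + x$
$U = -1$ ($U = \left(-5 - 1\right) \left(- \frac{1}{2} + \frac{2}{3}\right) = \left(-6\right) \frac{1}{6} = -1$)
$\left(-4 + U\right) 5 \left(-52\right) 23 = \left(-4 - 1\right) 5 \left(-52\right) 23 = \left(-5\right) 5 \left(-52\right) 23 = \left(-25\right) \left(-52\right) 23 = 1300 \cdot 23 = 29900$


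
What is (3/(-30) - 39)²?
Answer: 152881/100 ≈ 1528.8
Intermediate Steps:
(3/(-30) - 39)² = (3*(-1/30) - 39)² = (-⅒ - 39)² = (-391/10)² = 152881/100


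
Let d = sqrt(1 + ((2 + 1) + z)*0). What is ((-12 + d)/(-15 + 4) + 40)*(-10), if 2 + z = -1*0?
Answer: -410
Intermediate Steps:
z = -2 (z = -2 - 1*0 = -2 + 0 = -2)
d = 1 (d = sqrt(1 + ((2 + 1) - 2)*0) = sqrt(1 + (3 - 2)*0) = sqrt(1 + 1*0) = sqrt(1 + 0) = sqrt(1) = 1)
((-12 + d)/(-15 + 4) + 40)*(-10) = ((-12 + 1)/(-15 + 4) + 40)*(-10) = (-11/(-11) + 40)*(-10) = (-11*(-1/11) + 40)*(-10) = (1 + 40)*(-10) = 41*(-10) = -410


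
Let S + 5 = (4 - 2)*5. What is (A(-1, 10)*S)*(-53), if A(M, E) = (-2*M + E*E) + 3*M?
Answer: -26235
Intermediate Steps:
S = 5 (S = -5 + (4 - 2)*5 = -5 + 2*5 = -5 + 10 = 5)
A(M, E) = M + E² (A(M, E) = (-2*M + E²) + 3*M = (E² - 2*M) + 3*M = M + E²)
(A(-1, 10)*S)*(-53) = ((-1 + 10²)*5)*(-53) = ((-1 + 100)*5)*(-53) = (99*5)*(-53) = 495*(-53) = -26235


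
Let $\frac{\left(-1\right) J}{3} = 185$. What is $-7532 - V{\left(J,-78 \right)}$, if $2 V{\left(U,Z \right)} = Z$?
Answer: $-7493$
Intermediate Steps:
$J = -555$ ($J = \left(-3\right) 185 = -555$)
$V{\left(U,Z \right)} = \frac{Z}{2}$
$-7532 - V{\left(J,-78 \right)} = -7532 - \frac{1}{2} \left(-78\right) = -7532 - -39 = -7532 + 39 = -7493$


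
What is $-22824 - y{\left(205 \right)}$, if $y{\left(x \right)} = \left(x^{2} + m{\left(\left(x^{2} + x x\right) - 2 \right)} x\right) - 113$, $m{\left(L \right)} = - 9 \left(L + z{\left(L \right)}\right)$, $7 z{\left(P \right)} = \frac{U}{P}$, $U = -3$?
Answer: $\frac{30398109930443}{196112} \approx 1.55 \cdot 10^{8}$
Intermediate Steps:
$z{\left(P \right)} = - \frac{3}{7 P}$ ($z{\left(P \right)} = \frac{\left(-3\right) \frac{1}{P}}{7} = - \frac{3}{7 P}$)
$m{\left(L \right)} = - 9 L + \frac{27}{7 L}$ ($m{\left(L \right)} = - 9 \left(L - \frac{3}{7 L}\right) = - 9 L + \frac{27}{7 L}$)
$y{\left(x \right)} = -113 + x^{2} + x \left(18 - 18 x^{2} + \frac{27}{7 \left(-2 + 2 x^{2}\right)}\right)$ ($y{\left(x \right)} = \left(x^{2} + \left(- 9 \left(\left(x^{2} + x x\right) - 2\right) + \frac{27}{7 \left(\left(x^{2} + x x\right) - 2\right)}\right) x\right) - 113 = \left(x^{2} + \left(- 9 \left(\left(x^{2} + x^{2}\right) - 2\right) + \frac{27}{7 \left(\left(x^{2} + x^{2}\right) - 2\right)}\right) x\right) - 113 = \left(x^{2} + \left(- 9 \left(2 x^{2} - 2\right) + \frac{27}{7 \left(2 x^{2} - 2\right)}\right) x\right) - 113 = \left(x^{2} + \left(- 9 \left(-2 + 2 x^{2}\right) + \frac{27}{7 \left(-2 + 2 x^{2}\right)}\right) x\right) - 113 = \left(x^{2} + \left(\left(18 - 18 x^{2}\right) + \frac{27}{7 \left(-2 + 2 x^{2}\right)}\right) x\right) - 113 = \left(x^{2} + \left(18 - 18 x^{2} + \frac{27}{7 \left(-2 + 2 x^{2}\right)}\right) x\right) - 113 = \left(x^{2} + x \left(18 - 18 x^{2} + \frac{27}{7 \left(-2 + 2 x^{2}\right)}\right)\right) - 113 = -113 + x^{2} + x \left(18 - 18 x^{2} + \frac{27}{7 \left(-2 + 2 x^{2}\right)}\right)$)
$-22824 - y{\left(205 \right)} = -22824 - \frac{\left(-1 + 205^{2}\right) \left(-113 + 205^{2}\right) - \frac{1845 \left(-3 + 28 \left(-1 + 205^{2}\right)^{2}\right)}{14}}{-1 + 205^{2}} = -22824 - \frac{\left(-1 + 42025\right) \left(-113 + 42025\right) - \frac{1845 \left(-3 + 28 \left(-1 + 42025\right)^{2}\right)}{14}}{-1 + 42025} = -22824 - \frac{42024 \cdot 41912 - \frac{1845 \left(-3 + 28 \cdot 42024^{2}\right)}{14}}{42024} = -22824 - \frac{1761309888 - \frac{1845 \left(-3 + 28 \cdot 1766016576\right)}{14}}{42024} = -22824 - \frac{1761309888 - \frac{1845 \left(-3 + 49448464128\right)}{14}}{42024} = -22824 - \frac{1761309888 - \frac{1845}{14} \cdot 49448464125}{42024} = -22824 - \frac{1761309888 - \frac{91232416310625}{14}}{42024} = -22824 - \frac{1}{42024} \left(- \frac{91207757972193}{14}\right) = -22824 - - \frac{30402585990731}{196112} = -22824 + \frac{30402585990731}{196112} = \frac{30398109930443}{196112}$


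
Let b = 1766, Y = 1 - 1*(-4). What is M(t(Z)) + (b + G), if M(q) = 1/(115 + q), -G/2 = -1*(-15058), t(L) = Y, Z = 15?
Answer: -3401999/120 ≈ -28350.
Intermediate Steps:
Y = 5 (Y = 1 + 4 = 5)
t(L) = 5
G = -30116 (G = -(-2)*(-15058) = -2*15058 = -30116)
M(t(Z)) + (b + G) = 1/(115 + 5) + (1766 - 30116) = 1/120 - 28350 = -3401999/120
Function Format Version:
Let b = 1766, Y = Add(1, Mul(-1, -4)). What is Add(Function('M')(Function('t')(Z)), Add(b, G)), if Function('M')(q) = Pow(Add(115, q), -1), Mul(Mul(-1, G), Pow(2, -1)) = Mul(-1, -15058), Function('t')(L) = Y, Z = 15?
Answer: Rational(-3401999, 120) ≈ -28350.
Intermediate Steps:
Y = 5 (Y = Add(1, 4) = 5)
Function('t')(L) = 5
G = -30116 (G = Mul(-2, Mul(-1, -15058)) = Mul(-2, 15058) = -30116)
Add(Function('M')(Function('t')(Z)), Add(b, G)) = Add(Pow(Add(115, 5), -1), Add(1766, -30116)) = Add(Pow(120, -1), -28350) = Add(Rational(1, 120), -28350) = Rational(-3401999, 120)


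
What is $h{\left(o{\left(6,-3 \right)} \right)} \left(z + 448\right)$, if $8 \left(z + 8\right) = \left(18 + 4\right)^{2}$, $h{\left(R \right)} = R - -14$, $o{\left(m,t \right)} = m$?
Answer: $10010$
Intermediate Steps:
$h{\left(R \right)} = 14 + R$ ($h{\left(R \right)} = R + 14 = 14 + R$)
$z = \frac{105}{2}$ ($z = -8 + \frac{\left(18 + 4\right)^{2}}{8} = -8 + \frac{22^{2}}{8} = -8 + \frac{1}{8} \cdot 484 = -8 + \frac{121}{2} = \frac{105}{2} \approx 52.5$)
$h{\left(o{\left(6,-3 \right)} \right)} \left(z + 448\right) = \left(14 + 6\right) \left(\frac{105}{2} + 448\right) = 20 \cdot \frac{1001}{2} = 10010$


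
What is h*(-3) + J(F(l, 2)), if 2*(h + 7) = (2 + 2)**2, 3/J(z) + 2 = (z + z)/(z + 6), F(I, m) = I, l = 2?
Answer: -5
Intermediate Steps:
J(z) = 3/(-2 + 2*z/(6 + z)) (J(z) = 3/(-2 + (z + z)/(z + 6)) = 3/(-2 + (2*z)/(6 + z)) = 3/(-2 + 2*z/(6 + z)))
h = 1 (h = -7 + (2 + 2)**2/2 = -7 + (1/2)*4**2 = -7 + (1/2)*16 = -7 + 8 = 1)
h*(-3) + J(F(l, 2)) = 1*(-3) + (-3/2 - 1/4*2) = -3 + (-3/2 - 1/2) = -3 - 2 = -5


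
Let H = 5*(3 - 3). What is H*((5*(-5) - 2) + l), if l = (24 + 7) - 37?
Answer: 0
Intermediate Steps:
H = 0 (H = 5*0 = 0)
l = -6 (l = 31 - 37 = -6)
H*((5*(-5) - 2) + l) = 0*((5*(-5) - 2) - 6) = 0*((-25 - 2) - 6) = 0*(-27 - 6) = 0*(-33) = 0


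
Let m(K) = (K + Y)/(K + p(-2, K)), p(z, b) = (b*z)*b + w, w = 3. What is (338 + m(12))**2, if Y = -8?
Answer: 8513752900/74529 ≈ 1.1423e+5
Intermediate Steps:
p(z, b) = 3 + z*b**2 (p(z, b) = (b*z)*b + 3 = z*b**2 + 3 = 3 + z*b**2)
m(K) = (-8 + K)/(3 + K - 2*K**2) (m(K) = (K - 8)/(K + (3 - 2*K**2)) = (-8 + K)/(3 + K - 2*K**2))
(338 + m(12))**2 = (338 + (-8 + 12)/(3 + 12 - 2*12**2))**2 = (338 + 4/(3 + 12 - 2*144))**2 = (338 + 4/(3 + 12 - 288))**2 = (338 + 4/(-273))**2 = (338 - 1/273*4)**2 = (338 - 4/273)**2 = (92270/273)**2 = 8513752900/74529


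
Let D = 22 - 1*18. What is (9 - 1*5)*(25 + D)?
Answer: 116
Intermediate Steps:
D = 4 (D = 22 - 18 = 4)
(9 - 1*5)*(25 + D) = (9 - 1*5)*(25 + 4) = (9 - 5)*29 = 4*29 = 116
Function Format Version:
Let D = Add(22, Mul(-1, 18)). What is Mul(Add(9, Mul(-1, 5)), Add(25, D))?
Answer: 116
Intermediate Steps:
D = 4 (D = Add(22, -18) = 4)
Mul(Add(9, Mul(-1, 5)), Add(25, D)) = Mul(Add(9, Mul(-1, 5)), Add(25, 4)) = Mul(Add(9, -5), 29) = Mul(4, 29) = 116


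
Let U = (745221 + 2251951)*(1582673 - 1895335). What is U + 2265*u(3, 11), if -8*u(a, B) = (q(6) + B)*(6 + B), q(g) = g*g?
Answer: -7496816144647/8 ≈ -9.3710e+11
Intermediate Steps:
q(g) = g²
u(a, B) = -(6 + B)*(36 + B)/8 (u(a, B) = -(6² + B)*(6 + B)/8 = -(36 + B)*(6 + B)/8 = -(6 + B)*(36 + B)/8)
U = -937101791864 (U = 2997172*(-312662) = -937101791864)
U + 2265*u(3, 11) = -937101791864 + 2265*(-27 - 21/4*11 - ⅛*11²) = -937101791864 + 2265*(-27 - 231/4 - ⅛*121) = -937101791864 + 2265*(-27 - 231/4 - 121/8) = -937101791864 + 2265*(-799/8) = -937101791864 - 1809735/8 = -7496816144647/8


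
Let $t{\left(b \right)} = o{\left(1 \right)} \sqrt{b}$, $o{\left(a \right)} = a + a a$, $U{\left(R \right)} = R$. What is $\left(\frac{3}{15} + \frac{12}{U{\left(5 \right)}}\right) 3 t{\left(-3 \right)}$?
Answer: $\frac{78 i \sqrt{3}}{5} \approx 27.02 i$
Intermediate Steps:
$o{\left(a \right)} = a + a^{2}$
$t{\left(b \right)} = 2 \sqrt{b}$ ($t{\left(b \right)} = 1 \left(1 + 1\right) \sqrt{b} = 1 \cdot 2 \sqrt{b} = 2 \sqrt{b}$)
$\left(\frac{3}{15} + \frac{12}{U{\left(5 \right)}}\right) 3 t{\left(-3 \right)} = \left(\frac{3}{15} + \frac{12}{5}\right) 3 \cdot 2 \sqrt{-3} = \left(3 \cdot \frac{1}{15} + 12 \cdot \frac{1}{5}\right) 3 \cdot 2 i \sqrt{3} = \left(\frac{1}{5} + \frac{12}{5}\right) 3 \cdot 2 i \sqrt{3} = \frac{13}{5} \cdot 3 \cdot 2 i \sqrt{3} = \frac{39 \cdot 2 i \sqrt{3}}{5} = \frac{78 i \sqrt{3}}{5}$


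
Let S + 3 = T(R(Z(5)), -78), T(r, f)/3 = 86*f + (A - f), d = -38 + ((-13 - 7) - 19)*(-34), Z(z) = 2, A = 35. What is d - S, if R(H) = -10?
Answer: 21076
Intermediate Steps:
d = 1288 (d = -38 + (-20 - 19)*(-34) = -38 - 39*(-34) = -38 + 1326 = 1288)
T(r, f) = 105 + 255*f (T(r, f) = 3*(86*f + (35 - f)) = 3*(35 + 85*f) = 105 + 255*f)
S = -19788 (S = -3 + (105 + 255*(-78)) = -3 + (105 - 19890) = -3 - 19785 = -19788)
d - S = 1288 - 1*(-19788) = 1288 + 19788 = 21076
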